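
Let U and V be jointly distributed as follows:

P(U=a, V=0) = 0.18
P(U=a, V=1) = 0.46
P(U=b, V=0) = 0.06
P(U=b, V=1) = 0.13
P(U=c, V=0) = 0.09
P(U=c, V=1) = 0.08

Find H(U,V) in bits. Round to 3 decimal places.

H(U,V) = −Σ p(x,y)·log₂ p(x,y) over all 6 cells.
  cell (a,0): −0.18·log₂0.18 = 0.4453
  cell (a,1): −0.46·log₂0.46 = 0.5153
  cell (b,0): −0.06·log₂0.06 = 0.2435
  cell (b,1): −0.13·log₂0.13 = 0.3826
  cell (c,0): −0.09·log₂0.09 = 0.3127
  cell (c,1): −0.08·log₂0.08 = 0.2915
Sum = 2.191 bits.

2.191 bits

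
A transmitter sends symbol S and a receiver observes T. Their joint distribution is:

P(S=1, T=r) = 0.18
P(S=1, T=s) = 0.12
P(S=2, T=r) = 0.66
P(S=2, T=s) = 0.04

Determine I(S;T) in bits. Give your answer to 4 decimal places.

Marginals: p(S) = (0.3000, 0.7000), p(T) = (0.8400, 0.1600).
I(S;T) = H(S) + H(T) − H(S,T).
H(S) = 0.8813, H(T) = 0.6343, H(S,T) = 1.3938.
I(S;T) = 0.8813 + 0.6343 − 1.3938 = 0.1218 bits.

0.1218 bits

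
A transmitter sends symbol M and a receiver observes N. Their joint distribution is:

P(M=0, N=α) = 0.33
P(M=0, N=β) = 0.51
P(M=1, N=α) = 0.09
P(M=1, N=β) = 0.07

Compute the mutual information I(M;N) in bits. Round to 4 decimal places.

Marginals: p(M) = (0.8400, 0.1600), p(N) = (0.4200, 0.5800).
I(M;N) = H(M) + H(N) − H(M,N).
H(M) = 0.6343, H(N) = 0.9815, H(M,N) = 1.6045.
I(M;N) = 0.6343 + 0.9815 − 1.6045 = 0.0113 bits.

0.0113 bits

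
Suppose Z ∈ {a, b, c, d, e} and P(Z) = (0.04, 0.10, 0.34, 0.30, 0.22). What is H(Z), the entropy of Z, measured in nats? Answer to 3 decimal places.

H(Z) = −Σ p·ln p.
  −(0.04)·ln(0.04) = 0.1288
  −(0.10)·ln(0.10) = 0.2303
  −(0.34)·ln(0.34) = 0.3668
  −(0.30)·ln(0.30) = 0.3612
  −(0.22)·ln(0.22) = 0.3331
Sum: 0.1288 + 0.2303 + 0.3668 + 0.3612 + 0.3331 = 1.420 nats.

1.420 nats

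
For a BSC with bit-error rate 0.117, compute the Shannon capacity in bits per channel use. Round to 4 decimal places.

0.4793 bits

Binary symmetric channel: C = 1 − h₂(ε) where h₂ is the binary entropy function.
h₂(0.117) = −0.117·log₂0.117 − 0.883·log₂0.883 = 0.5207.
C = 1 − 0.5207 = 0.4793 bits per channel use.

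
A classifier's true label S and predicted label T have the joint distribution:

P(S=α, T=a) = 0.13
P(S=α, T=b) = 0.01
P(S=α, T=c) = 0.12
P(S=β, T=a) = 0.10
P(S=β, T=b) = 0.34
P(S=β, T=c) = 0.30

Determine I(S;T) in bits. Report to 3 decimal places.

Marginals: p(S) = (0.2600, 0.7400), p(T) = (0.2300, 0.3500, 0.4200).
I(S;T) = Σ p(x,y)·log₂[p(x,y)/(p(x)p(y))].
  (α,a): 0.13·log₂(2.1739) = 0.1456
  (α,b): 0.01·log₂(0.1099) = -0.0319
  (α,c): 0.12·log₂(1.0989) = 0.0163
  (β,a): 0.10·log₂(0.5875) = -0.0767
  (β,b): 0.34·log₂(1.3127) = 0.1335
  (β,c): 0.30·log₂(0.9653) = -0.0153
Sum = 0.172 bits.

0.172 bits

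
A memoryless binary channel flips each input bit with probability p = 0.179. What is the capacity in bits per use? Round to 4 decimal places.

0.3221 bits

Binary symmetric channel: C = 1 − h₂(ε) where h₂ is the binary entropy function.
h₂(0.179) = −0.179·log₂0.179 − 0.821·log₂0.821 = 0.6779.
C = 1 − 0.6779 = 0.3221 bits per channel use.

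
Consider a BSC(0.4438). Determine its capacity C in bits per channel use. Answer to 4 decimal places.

Binary symmetric channel: C = 1 − h₂(ε) where h₂ is the binary entropy function.
h₂(0.4438) = −0.4438·log₂0.4438 − 0.5562·log₂0.5562 = 0.9909.
C = 1 − 0.9909 = 0.0091 bits per channel use.

0.0091 bits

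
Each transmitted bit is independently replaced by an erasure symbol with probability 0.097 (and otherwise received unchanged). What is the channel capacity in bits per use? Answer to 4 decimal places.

0.9030 bits

Binary erasure channel: capacity C = 1 − ε.
C = 1 − 0.097 = 0.9030 bits per channel use.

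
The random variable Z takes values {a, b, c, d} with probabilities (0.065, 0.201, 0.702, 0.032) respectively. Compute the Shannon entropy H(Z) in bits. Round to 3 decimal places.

H(Z) = −Σ p·log₂ p.
  −(0.065)·log₂(0.065) = 0.2563
  −(0.201)·log₂(0.201) = 0.4653
  −(0.702)·log₂(0.702) = 0.3583
  −(0.032)·log₂(0.032) = 0.1589
Sum: 0.2563 + 0.4653 + 0.3583 + 0.1589 = 1.239 bits.

1.239 bits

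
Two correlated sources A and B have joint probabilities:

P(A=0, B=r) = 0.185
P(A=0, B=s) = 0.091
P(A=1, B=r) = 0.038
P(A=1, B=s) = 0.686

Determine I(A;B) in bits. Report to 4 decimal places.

0.2982 bits

Marginals: p(A) = (0.2760, 0.7240), p(B) = (0.2230, 0.7770).
I(A;B) = H(A) + H(B) − H(A,B).
H(A) = 0.8499, H(B) = 0.7656, H(A,B) = 1.3173.
I(A;B) = 0.8499 + 0.7656 − 1.3173 = 0.2982 bits.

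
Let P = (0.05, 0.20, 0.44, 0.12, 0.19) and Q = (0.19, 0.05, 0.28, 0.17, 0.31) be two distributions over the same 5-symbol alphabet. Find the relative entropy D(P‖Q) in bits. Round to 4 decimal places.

0.3961 bits

D(P‖Q) = Σ p·log₂(p/q).
  0.05·log₂(0.05/0.19) = -0.09630
  0.20·log₂(0.20/0.05) = 0.40000
  0.44·log₂(0.44/0.28) = 0.28691
  0.12·log₂(0.12/0.17) = -0.06030
  0.19·log₂(0.19/0.31) = -0.13419
D(P‖Q) = 0.3961 bits.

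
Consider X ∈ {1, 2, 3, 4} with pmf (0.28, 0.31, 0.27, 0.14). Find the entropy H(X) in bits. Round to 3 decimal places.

1.945 bits

H(X) = −Σ p·log₂ p.
  −(0.28)·log₂(0.28) = 0.5142
  −(0.31)·log₂(0.31) = 0.5238
  −(0.27)·log₂(0.27) = 0.5100
  −(0.14)·log₂(0.14) = 0.3971
Sum: 0.5142 + 0.5238 + 0.5100 + 0.3971 = 1.945 bits.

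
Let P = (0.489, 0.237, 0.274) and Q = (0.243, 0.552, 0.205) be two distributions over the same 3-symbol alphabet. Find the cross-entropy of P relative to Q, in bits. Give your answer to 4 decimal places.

H(P,Q) = −Σ p·log₂ q.
  −0.489·log₂(0.243) = 0.99804
  −0.237·log₂(0.552) = 0.20317
  −0.274·log₂(0.205) = 0.62645
H(P,Q) = 1.8277 bits.

1.8277 bits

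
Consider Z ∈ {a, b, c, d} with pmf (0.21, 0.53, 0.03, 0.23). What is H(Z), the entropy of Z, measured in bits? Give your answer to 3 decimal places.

H(Z) = −Σ p·log₂ p.
  −(0.21)·log₂(0.21) = 0.4728
  −(0.53)·log₂(0.53) = 0.4854
  −(0.03)·log₂(0.03) = 0.1518
  −(0.23)·log₂(0.23) = 0.4877
Sum: 0.4728 + 0.4854 + 0.1518 + 0.4877 = 1.598 bits.

1.598 bits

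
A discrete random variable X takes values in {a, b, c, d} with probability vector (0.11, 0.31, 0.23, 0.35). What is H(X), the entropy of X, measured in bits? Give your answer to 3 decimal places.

H(X) = −Σ p·log₂ p.
  −(0.11)·log₂(0.11) = 0.3503
  −(0.31)·log₂(0.31) = 0.5238
  −(0.23)·log₂(0.23) = 0.4877
  −(0.35)·log₂(0.35) = 0.5301
Sum: 0.3503 + 0.5238 + 0.4877 + 0.5301 = 1.892 bits.

1.892 bits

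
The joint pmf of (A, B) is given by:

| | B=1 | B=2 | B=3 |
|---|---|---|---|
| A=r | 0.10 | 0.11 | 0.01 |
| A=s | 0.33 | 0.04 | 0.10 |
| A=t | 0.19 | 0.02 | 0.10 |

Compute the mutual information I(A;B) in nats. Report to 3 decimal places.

0.108 nats

Marginals: p(A) = (0.2200, 0.4700, 0.3100), p(B) = (0.6200, 0.1700, 0.2100).
I(A;B) = H(A) + H(B) − H(A,B).
H(A) = 1.0510, H(B) = 0.9254, H(A,B) = 1.8680.
I(A;B) = 1.0510 + 0.9254 − 1.8680 = 0.108 nats.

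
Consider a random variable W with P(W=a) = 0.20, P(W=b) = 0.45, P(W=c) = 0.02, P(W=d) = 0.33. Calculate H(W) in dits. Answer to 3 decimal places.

H(W) = −Σ p·log₁₀ p.
  −(0.20)·log₁₀(0.20) = 0.1398
  −(0.45)·log₁₀(0.45) = 0.1561
  −(0.02)·log₁₀(0.02) = 0.0340
  −(0.33)·log₁₀(0.33) = 0.1589
Sum: 0.1398 + 0.1561 + 0.0340 + 0.1589 = 0.489 dits.

0.489 dits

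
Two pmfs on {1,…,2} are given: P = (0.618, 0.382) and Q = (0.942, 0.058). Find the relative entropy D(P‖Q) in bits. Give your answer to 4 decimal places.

D(P‖Q) = Σ p·log₂(p/q).
  0.618·log₂(0.618/0.942) = -0.37582
  0.382·log₂(0.382/0.058) = 1.03883
D(P‖Q) = 0.6630 bits.

0.6630 bits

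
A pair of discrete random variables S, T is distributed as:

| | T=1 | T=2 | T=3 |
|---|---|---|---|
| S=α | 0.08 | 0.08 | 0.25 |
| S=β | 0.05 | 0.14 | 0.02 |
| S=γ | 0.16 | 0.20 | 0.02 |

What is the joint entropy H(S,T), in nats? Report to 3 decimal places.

H(S,T) = −Σ p(x,y)·ln p(x,y) over all 9 cells.
  cell (α,1): −0.08·ln0.08 = 0.2021
  cell (α,2): −0.08·ln0.08 = 0.2021
  cell (α,3): −0.25·ln0.25 = 0.3466
  cell (β,1): −0.05·ln0.05 = 0.1498
  cell (β,2): −0.14·ln0.14 = 0.2753
  cell (β,3): −0.02·ln0.02 = 0.0782
  cell (γ,1): −0.16·ln0.16 = 0.2932
  cell (γ,2): −0.20·ln0.20 = 0.3219
  cell (γ,3): −0.02·ln0.02 = 0.0782
Sum = 1.947 nats.

1.947 nats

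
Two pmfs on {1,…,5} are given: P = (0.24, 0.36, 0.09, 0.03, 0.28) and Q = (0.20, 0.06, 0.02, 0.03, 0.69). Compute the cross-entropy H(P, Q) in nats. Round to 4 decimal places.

H(P,Q) = −Σ p·ln q.
  −0.24·ln(0.20) = 0.38627
  −0.36·ln(0.06) = 1.01283
  −0.09·ln(0.02) = 0.35208
  −0.03·ln(0.03) = 0.10520
  −0.28·ln(0.69) = 0.10390
H(P,Q) = 1.9603 nats.

1.9603 nats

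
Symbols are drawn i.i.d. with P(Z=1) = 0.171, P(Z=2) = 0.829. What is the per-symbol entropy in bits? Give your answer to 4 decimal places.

H(Z) = −Σ p·log₂ p.
  −(0.171)·log₂(0.171) = 0.43570
  −(0.829)·log₂(0.829) = 0.22429
Sum: 0.43570 + 0.22429 = 0.6600 bits.

0.6600 bits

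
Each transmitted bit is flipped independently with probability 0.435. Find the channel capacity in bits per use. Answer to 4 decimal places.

0.0122 bits

Binary symmetric channel: C = 1 − h₂(ε) where h₂ is the binary entropy function.
h₂(0.435) = −0.435·log₂0.435 − 0.565·log₂0.565 = 0.9878.
C = 1 − 0.9878 = 0.0122 bits per channel use.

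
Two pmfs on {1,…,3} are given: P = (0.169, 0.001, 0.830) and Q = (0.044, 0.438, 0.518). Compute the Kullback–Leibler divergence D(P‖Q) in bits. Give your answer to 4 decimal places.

0.8839 bits

D(P‖Q) = Σ p·log₂(p/q).
  0.169·log₂(0.169/0.044) = 0.32810
  0.001·log₂(0.001/0.438) = -0.00877
  0.830·log₂(0.830/0.518) = 0.56453
D(P‖Q) = 0.8839 bits.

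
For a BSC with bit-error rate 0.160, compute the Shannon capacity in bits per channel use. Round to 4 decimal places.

0.3657 bits

Binary symmetric channel: C = 1 − h₂(ε) where h₂ is the binary entropy function.
h₂(0.160) = −0.160·log₂0.160 − 0.840·log₂0.840 = 0.6343.
C = 1 − 0.6343 = 0.3657 bits per channel use.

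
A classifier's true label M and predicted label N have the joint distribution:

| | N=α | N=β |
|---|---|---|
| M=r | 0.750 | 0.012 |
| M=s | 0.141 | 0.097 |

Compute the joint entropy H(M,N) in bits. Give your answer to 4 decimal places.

1.1128 bits

H(M,N) = −Σ p(x,y)·log₂ p(x,y) over all 4 cells.
  cell (r,α): −0.750·log₂0.750 = 0.31128
  cell (r,β): −0.012·log₂0.012 = 0.07657
  cell (s,α): −0.141·log₂0.141 = 0.39850
  cell (s,β): −0.097·log₂0.097 = 0.32649
Sum = 1.1128 bits.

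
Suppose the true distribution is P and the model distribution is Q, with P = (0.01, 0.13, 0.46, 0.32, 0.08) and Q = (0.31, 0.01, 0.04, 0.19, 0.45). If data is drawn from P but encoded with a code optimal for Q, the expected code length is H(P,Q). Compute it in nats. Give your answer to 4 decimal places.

H(P,Q) = −Σ p·ln q.
  −0.01·ln(0.31) = 0.01171
  −0.13·ln(0.01) = 0.59867
  −0.46·ln(0.04) = 1.48068
  −0.32·ln(0.19) = 0.53143
  −0.08·ln(0.45) = 0.06388
H(P,Q) = 2.6864 nats.

2.6864 nats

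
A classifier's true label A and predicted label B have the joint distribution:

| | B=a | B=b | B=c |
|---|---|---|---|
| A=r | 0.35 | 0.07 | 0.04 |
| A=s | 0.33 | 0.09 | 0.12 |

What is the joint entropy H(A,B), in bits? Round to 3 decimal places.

2.192 bits

H(A,B) = −Σ p(x,y)·log₂ p(x,y) over all 6 cells.
  cell (r,a): −0.35·log₂0.35 = 0.5301
  cell (r,b): −0.07·log₂0.07 = 0.2686
  cell (r,c): −0.04·log₂0.04 = 0.1858
  cell (s,a): −0.33·log₂0.33 = 0.5278
  cell (s,b): −0.09·log₂0.09 = 0.3127
  cell (s,c): −0.12·log₂0.12 = 0.3671
Sum = 2.192 bits.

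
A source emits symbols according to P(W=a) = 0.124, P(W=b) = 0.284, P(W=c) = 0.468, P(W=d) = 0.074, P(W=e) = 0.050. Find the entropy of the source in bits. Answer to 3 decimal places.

H(W) = −Σ p·log₂ p.
  −(0.124)·log₂(0.124) = 0.3734
  −(0.284)·log₂(0.284) = 0.5158
  −(0.468)·log₂(0.468) = 0.5127
  −(0.074)·log₂(0.074) = 0.2780
  −(0.050)·log₂(0.050) = 0.2161
Sum: 0.3734 + 0.5158 + 0.5127 + 0.2780 + 0.2161 = 1.896 bits.

1.896 bits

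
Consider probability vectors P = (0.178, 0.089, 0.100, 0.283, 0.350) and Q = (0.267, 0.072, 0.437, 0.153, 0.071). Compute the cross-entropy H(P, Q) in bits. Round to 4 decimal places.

2.8985 bits

H(P,Q) = −Σ p·log₂ q.
  −0.178·log₂(0.267) = 0.33911
  −0.089·log₂(0.072) = 0.33783
  −0.100·log₂(0.437) = 0.11943
  −0.283·log₂(0.153) = 0.76648
  −0.350·log₂(0.071) = 1.33561
H(P,Q) = 2.8985 bits.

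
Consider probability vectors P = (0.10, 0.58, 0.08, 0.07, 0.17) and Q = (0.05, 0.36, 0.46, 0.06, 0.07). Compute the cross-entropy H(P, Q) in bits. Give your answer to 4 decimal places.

H(P,Q) = −Σ p·log₂ q.
  −0.10·log₂(0.05) = 0.43219
  −0.58·log₂(0.36) = 0.85488
  −0.08·log₂(0.46) = 0.08962
  −0.07·log₂(0.06) = 0.28412
  −0.17·log₂(0.07) = 0.65221
H(P,Q) = 2.3130 bits.

2.3130 bits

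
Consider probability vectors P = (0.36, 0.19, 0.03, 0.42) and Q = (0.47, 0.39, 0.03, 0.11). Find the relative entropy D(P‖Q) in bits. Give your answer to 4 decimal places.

0.4762 bits

D(P‖Q) = Σ p·log₂(p/q).
  0.36·log₂(0.36/0.47) = -0.13848
  0.19·log₂(0.19/0.39) = -0.19712
  0.03·log₂(0.03/0.03) = 0.00000
  0.42·log₂(0.42/0.11) = 0.81181
D(P‖Q) = 0.4762 bits.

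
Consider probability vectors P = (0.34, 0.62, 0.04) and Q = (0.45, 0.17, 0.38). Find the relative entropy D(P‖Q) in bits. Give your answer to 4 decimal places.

0.8900 bits

D(P‖Q) = Σ p·log₂(p/q).
  0.34·log₂(0.34/0.45) = -0.13749
  0.62·log₂(0.62/0.17) = 1.15737
  0.04·log₂(0.04/0.38) = -0.12992
D(P‖Q) = 0.8900 bits.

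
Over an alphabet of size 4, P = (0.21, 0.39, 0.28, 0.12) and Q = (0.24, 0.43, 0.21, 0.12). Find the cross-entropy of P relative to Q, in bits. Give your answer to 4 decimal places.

1.9047 bits

H(P,Q) = −Σ p·log₂ q.
  −0.21·log₂(0.24) = 0.43237
  −0.39·log₂(0.43) = 0.47486
  −0.28·log₂(0.21) = 0.63043
  −0.12·log₂(0.12) = 0.36707
H(P,Q) = 1.9047 bits.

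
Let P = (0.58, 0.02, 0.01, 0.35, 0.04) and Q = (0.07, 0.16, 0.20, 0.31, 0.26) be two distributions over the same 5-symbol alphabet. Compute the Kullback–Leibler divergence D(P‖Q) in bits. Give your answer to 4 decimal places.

1.6194 bits

D(P‖Q) = Σ p·log₂(p/q).
  0.58·log₂(0.58/0.07) = 1.76936
  0.02·log₂(0.02/0.16) = -0.06000
  0.01·log₂(0.01/0.20) = -0.04322
  0.35·log₂(0.35/0.31) = 0.06128
  0.04·log₂(0.04/0.26) = -0.10802
D(P‖Q) = 1.6194 bits.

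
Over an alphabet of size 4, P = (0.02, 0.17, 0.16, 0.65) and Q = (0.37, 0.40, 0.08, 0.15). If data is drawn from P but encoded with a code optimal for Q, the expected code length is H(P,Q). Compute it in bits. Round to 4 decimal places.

H(P,Q) = −Σ p·log₂ q.
  −0.02·log₂(0.37) = 0.02869
  −0.17·log₂(0.40) = 0.22473
  −0.16·log₂(0.08) = 0.58302
  −0.65·log₂(0.15) = 1.77903
H(P,Q) = 2.6155 bits.

2.6155 bits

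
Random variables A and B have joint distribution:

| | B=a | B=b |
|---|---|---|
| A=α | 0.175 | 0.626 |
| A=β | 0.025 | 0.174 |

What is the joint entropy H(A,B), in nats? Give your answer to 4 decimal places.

0.9947 nats

H(A,B) = −Σ p(x,y)·ln p(x,y) over all 4 cells.
  cell (α,a): −0.175·ln0.175 = 0.30502
  cell (α,b): −0.626·ln0.626 = 0.29322
  cell (β,a): −0.025·ln0.025 = 0.09222
  cell (β,b): −0.174·ln0.174 = 0.30427
Sum = 0.9947 nats.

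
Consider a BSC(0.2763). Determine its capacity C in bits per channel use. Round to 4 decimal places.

0.1496 bits

Binary symmetric channel: C = 1 − h₂(ε) where h₂ is the binary entropy function.
h₂(0.2763) = −0.2763·log₂0.2763 − 0.7237·log₂0.7237 = 0.8504.
C = 1 − 0.8504 = 0.1496 bits per channel use.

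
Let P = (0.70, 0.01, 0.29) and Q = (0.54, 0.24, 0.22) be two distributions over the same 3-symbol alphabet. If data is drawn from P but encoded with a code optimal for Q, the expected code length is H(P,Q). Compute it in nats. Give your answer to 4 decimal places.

0.8847 nats

H(P,Q) = −Σ p·ln q.
  −0.70·ln(0.54) = 0.43133
  −0.01·ln(0.24) = 0.01427
  −0.29·ln(0.22) = 0.43910
H(P,Q) = 0.8847 nats.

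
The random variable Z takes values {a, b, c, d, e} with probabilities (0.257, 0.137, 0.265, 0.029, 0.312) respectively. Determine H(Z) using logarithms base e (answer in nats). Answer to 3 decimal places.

H(Z) = −Σ p·ln p.
  −(0.257)·ln(0.257) = 0.3492
  −(0.137)·ln(0.137) = 0.2723
  −(0.265)·ln(0.265) = 0.3519
  −(0.029)·ln(0.029) = 0.1027
  −(0.312)·ln(0.312) = 0.3634
Sum: 0.3492 + 0.2723 + 0.3519 + 0.1027 + 0.3634 = 1.440 nats.

1.440 nats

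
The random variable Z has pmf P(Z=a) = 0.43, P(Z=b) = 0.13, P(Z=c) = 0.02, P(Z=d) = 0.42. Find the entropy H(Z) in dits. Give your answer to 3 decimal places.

H(Z) = −Σ p·log₁₀ p.
  −(0.43)·log₁₀(0.43) = 0.1576
  −(0.13)·log₁₀(0.13) = 0.1152
  −(0.02)·log₁₀(0.02) = 0.0340
  −(0.42)·log₁₀(0.42) = 0.1582
Sum: 0.1576 + 0.1152 + 0.0340 + 0.1582 = 0.465 dits.

0.465 dits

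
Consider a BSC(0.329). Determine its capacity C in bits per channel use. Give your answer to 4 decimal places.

Binary symmetric channel: C = 1 − h₂(ε) where h₂ is the binary entropy function.
h₂(0.329) = −0.329·log₂0.329 − 0.671·log₂0.671 = 0.9139.
C = 1 − 0.9139 = 0.0861 bits per channel use.

0.0861 bits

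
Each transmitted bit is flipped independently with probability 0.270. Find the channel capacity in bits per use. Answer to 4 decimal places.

Binary symmetric channel: C = 1 − h₂(ε) where h₂ is the binary entropy function.
h₂(0.270) = −0.270·log₂0.270 − 0.730·log₂0.730 = 0.8415.
C = 1 − 0.8415 = 0.1585 bits per channel use.

0.1585 bits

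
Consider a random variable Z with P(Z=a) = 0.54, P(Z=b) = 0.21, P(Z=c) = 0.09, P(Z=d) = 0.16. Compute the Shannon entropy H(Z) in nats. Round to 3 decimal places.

H(Z) = −Σ p·ln p.
  −(0.54)·ln(0.54) = 0.3327
  −(0.21)·ln(0.21) = 0.3277
  −(0.09)·ln(0.09) = 0.2167
  −(0.16)·ln(0.16) = 0.2932
Sum: 0.3327 + 0.3277 + 0.2167 + 0.2932 = 1.170 nats.

1.170 nats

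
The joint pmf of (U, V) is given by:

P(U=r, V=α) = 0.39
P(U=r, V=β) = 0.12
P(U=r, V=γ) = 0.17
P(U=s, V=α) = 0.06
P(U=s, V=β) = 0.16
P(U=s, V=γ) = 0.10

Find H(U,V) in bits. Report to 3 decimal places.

2.330 bits

H(U,V) = −Σ p(x,y)·log₂ p(x,y) over all 6 cells.
  cell (r,α): −0.39·log₂0.39 = 0.5298
  cell (r,β): −0.12·log₂0.12 = 0.3671
  cell (r,γ): −0.17·log₂0.17 = 0.4346
  cell (s,α): −0.06·log₂0.06 = 0.2435
  cell (s,β): −0.16·log₂0.16 = 0.4230
  cell (s,γ): −0.10·log₂0.10 = 0.3322
Sum = 2.330 bits.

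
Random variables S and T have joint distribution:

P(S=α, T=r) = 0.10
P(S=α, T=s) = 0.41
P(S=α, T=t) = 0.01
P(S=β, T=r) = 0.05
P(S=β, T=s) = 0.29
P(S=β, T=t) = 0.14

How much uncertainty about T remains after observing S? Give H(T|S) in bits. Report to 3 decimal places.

1.058 bits

Marginals: p(S) = (0.5200, 0.4800), p(T) = (0.1500, 0.7000, 0.1500).
H(T|S) = Σ p(S) · H(T|S=·).
  S=α: p=0.5200, H(T|S=α) = 0.8374
  S=β: p=0.4800, H(T|S=β) = 1.2976
Weighted sum = 1.058 bits.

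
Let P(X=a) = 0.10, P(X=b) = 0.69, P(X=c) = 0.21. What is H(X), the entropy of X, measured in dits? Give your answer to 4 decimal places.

0.3535 dits

H(X) = −Σ p·log₁₀ p.
  −(0.10)·log₁₀(0.10) = 0.10000
  −(0.69)·log₁₀(0.69) = 0.11119
  −(0.21)·log₁₀(0.21) = 0.14233
Sum: 0.10000 + 0.11119 + 0.14233 = 0.3535 dits.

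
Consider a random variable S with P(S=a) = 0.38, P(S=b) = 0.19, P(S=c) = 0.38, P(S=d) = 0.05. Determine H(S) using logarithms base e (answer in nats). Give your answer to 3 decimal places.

H(S) = −Σ p·ln p.
  −(0.38)·ln(0.38) = 0.3677
  −(0.19)·ln(0.19) = 0.3155
  −(0.38)·ln(0.38) = 0.3677
  −(0.05)·ln(0.05) = 0.1498
Sum: 0.3677 + 0.3155 + 0.3677 + 0.1498 = 1.201 nats.

1.201 nats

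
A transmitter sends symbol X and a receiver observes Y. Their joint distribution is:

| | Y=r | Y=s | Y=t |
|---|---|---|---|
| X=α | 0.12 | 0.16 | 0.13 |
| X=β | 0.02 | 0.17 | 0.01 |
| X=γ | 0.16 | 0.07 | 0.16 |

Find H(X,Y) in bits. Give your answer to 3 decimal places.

2.901 bits

H(X,Y) = −Σ p(x,y)·log₂ p(x,y) over all 9 cells.
  cell (α,r): −0.12·log₂0.12 = 0.3671
  cell (α,s): −0.16·log₂0.16 = 0.4230
  cell (α,t): −0.13·log₂0.13 = 0.3826
  cell (β,r): −0.02·log₂0.02 = 0.1129
  cell (β,s): −0.17·log₂0.17 = 0.4346
  cell (β,t): −0.01·log₂0.01 = 0.0664
  cell (γ,r): −0.16·log₂0.16 = 0.4230
  cell (γ,s): −0.07·log₂0.07 = 0.2686
  cell (γ,t): −0.16·log₂0.16 = 0.4230
Sum = 2.901 bits.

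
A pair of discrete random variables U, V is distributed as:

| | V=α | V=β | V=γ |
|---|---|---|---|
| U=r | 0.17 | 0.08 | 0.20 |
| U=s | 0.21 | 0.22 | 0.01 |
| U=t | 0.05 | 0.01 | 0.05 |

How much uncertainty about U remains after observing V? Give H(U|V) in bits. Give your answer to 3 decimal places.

1.156 bits

Marginals: p(U) = (0.4500, 0.4400, 0.1100), p(V) = (0.4300, 0.3100, 0.2600).
H(U|V) = Σ p(V) · H(U|V=·).
  V=α: p=0.4300, H(U|V=α) = 1.3952
  V=β: p=0.3100, H(U|V=β) = 1.0152
  V=γ: p=0.2600, H(U|V=γ) = 0.9294
Weighted sum = 1.156 bits.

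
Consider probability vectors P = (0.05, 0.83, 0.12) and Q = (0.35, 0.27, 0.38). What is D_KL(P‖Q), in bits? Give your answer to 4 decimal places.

1.0048 bits

D(P‖Q) = Σ p·log₂(p/q).
  0.05·log₂(0.05/0.35) = -0.14037
  0.83·log₂(0.83/0.27) = 1.34473
  0.12·log₂(0.12/0.38) = -0.19956
D(P‖Q) = 1.0048 bits.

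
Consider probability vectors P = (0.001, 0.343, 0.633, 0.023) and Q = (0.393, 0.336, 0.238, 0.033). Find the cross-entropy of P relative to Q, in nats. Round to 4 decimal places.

1.3621 nats

H(P,Q) = −Σ p·ln q.
  −0.001·ln(0.393) = 0.00093
  −0.343·ln(0.336) = 0.37409
  −0.633·ln(0.238) = 0.90866
  −0.023·ln(0.033) = 0.07846
H(P,Q) = 1.3621 nats.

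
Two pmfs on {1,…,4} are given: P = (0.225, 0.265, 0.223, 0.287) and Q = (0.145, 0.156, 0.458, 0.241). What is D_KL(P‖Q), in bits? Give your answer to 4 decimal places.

0.1860 bits

D(P‖Q) = Σ p·log₂(p/q).
  0.225·log₂(0.225/0.145) = 0.14262
  0.265·log₂(0.265/0.156) = 0.20258
  0.223·log₂(0.223/0.458) = -0.23154
  0.287·log₂(0.287/0.241) = 0.07233
D(P‖Q) = 0.1860 bits.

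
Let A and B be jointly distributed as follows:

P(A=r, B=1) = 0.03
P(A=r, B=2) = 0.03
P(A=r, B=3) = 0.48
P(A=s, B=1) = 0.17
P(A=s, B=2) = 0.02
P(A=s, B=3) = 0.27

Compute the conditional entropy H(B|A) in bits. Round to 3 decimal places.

Marginals: p(A) = (0.5400, 0.4600), p(B) = (0.2000, 0.0500, 0.7500).
H(B|A) = Σ p(A) · H(B|A=·).
  A=r: p=0.5400, H(B|A=r) = 0.6144
  A=s: p=0.4600, H(B|A=s) = 1.1786
Weighted sum = 0.874 bits.

0.874 bits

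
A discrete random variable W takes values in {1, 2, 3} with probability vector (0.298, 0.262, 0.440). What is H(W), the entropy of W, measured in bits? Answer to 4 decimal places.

H(W) = −Σ p·log₂ p.
  −(0.298)·log₂(0.298) = 0.52049
  −(0.262)·log₂(0.262) = 0.50628
  −(0.440)·log₂(0.440) = 0.52115
Sum: 0.52049 + 0.50628 + 0.52115 = 1.5479 bits.

1.5479 bits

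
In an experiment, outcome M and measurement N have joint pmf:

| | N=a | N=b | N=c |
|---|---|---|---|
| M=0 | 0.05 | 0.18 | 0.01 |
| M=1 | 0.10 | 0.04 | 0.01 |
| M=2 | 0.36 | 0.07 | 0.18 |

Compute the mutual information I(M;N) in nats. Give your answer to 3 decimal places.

0.181 nats

Marginals: p(M) = (0.2400, 0.1500, 0.6100), p(N) = (0.5100, 0.2900, 0.2000).
I(M;N) = Σ p(x,y)·ln[p(x,y)/(p(x)p(y))].
  (0,a): 0.05·ln(0.4085) = -0.0448
  (0,b): 0.18·ln(2.5862) = 0.1710
  (0,c): 0.01·ln(0.2083) = -0.0157
  (1,a): 0.10·ln(1.3072) = 0.0268
  (1,b): 0.04·ln(0.9195) = -0.0034
  (1,c): 0.01·ln(0.3333) = -0.0110
  (2,a): 0.36·ln(1.1572) = 0.0526
  (2,b): 0.07·ln(0.3957) = -0.0649
  (2,c): 0.18·ln(1.4754) = 0.0700
Sum = 0.181 nats.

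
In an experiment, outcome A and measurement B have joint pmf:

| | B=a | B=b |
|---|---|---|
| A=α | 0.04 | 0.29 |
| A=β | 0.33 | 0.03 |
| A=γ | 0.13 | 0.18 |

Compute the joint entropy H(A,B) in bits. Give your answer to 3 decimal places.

H(A,B) = −Σ p(x,y)·log₂ p(x,y) over all 6 cells.
  cell (α,a): −0.04·log₂0.04 = 0.1858
  cell (α,b): −0.29·log₂0.29 = 0.5179
  cell (β,a): −0.33·log₂0.33 = 0.5278
  cell (β,b): −0.03·log₂0.03 = 0.1518
  cell (γ,a): −0.13·log₂0.13 = 0.3826
  cell (γ,b): −0.18·log₂0.18 = 0.4453
Sum = 2.211 bits.

2.211 bits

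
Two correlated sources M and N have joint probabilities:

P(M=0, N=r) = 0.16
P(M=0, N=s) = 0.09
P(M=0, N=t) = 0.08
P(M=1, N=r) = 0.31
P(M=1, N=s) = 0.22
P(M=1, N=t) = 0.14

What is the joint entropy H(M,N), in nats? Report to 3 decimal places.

H(M,N) = −Σ p(x,y)·ln p(x,y) over all 6 cells.
  cell (0,r): −0.16·ln0.16 = 0.2932
  cell (0,s): −0.09·ln0.09 = 0.2167
  cell (0,t): −0.08·ln0.08 = 0.2021
  cell (1,r): −0.31·ln0.31 = 0.3631
  cell (1,s): −0.22·ln0.22 = 0.3331
  cell (1,t): −0.14·ln0.14 = 0.2753
Sum = 1.683 nats.

1.683 nats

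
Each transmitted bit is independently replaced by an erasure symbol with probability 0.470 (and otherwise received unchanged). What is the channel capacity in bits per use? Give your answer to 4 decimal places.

0.5300 bits

Binary erasure channel: capacity C = 1 − ε.
C = 1 − 0.470 = 0.5300 bits per channel use.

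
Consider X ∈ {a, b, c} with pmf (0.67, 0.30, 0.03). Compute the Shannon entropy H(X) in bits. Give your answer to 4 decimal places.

H(X) = −Σ p·log₂ p.
  −(0.67)·log₂(0.67) = 0.38710
  −(0.30)·log₂(0.30) = 0.52109
  −(0.03)·log₂(0.03) = 0.15177
Sum: 0.38710 + 0.52109 + 0.15177 = 1.0600 bits.

1.0600 bits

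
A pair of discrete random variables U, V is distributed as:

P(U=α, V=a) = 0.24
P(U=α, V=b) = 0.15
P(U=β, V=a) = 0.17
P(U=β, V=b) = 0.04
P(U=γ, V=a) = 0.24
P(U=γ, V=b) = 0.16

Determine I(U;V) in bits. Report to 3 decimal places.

0.023 bits

Marginals: p(U) = (0.3900, 0.2100, 0.4000), p(V) = (0.6500, 0.3500).
I(U;V) = Σ p(x,y)·log₂[p(x,y)/(p(x)p(y))].
  (α,a): 0.24·log₂(0.9467) = -0.0189
  (α,b): 0.15·log₂(1.0989) = 0.0204
  (β,a): 0.17·log₂(1.2454) = 0.0538
  (β,b): 0.04·log₂(0.5442) = -0.0351
  (γ,a): 0.24·log₂(0.9231) = -0.0277
  (γ,b): 0.16·log₂(1.1429) = 0.0308
Sum = 0.023 bits.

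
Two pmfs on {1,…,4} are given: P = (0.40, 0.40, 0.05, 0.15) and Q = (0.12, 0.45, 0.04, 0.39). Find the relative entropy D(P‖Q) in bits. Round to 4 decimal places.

0.4361 bits

D(P‖Q) = Σ p·log₂(p/q).
  0.40·log₂(0.40/0.12) = 0.69479
  0.40·log₂(0.40/0.45) = -0.06797
  0.05·log₂(0.05/0.04) = 0.01610
  0.15·log₂(0.15/0.39) = -0.20678
D(P‖Q) = 0.4361 bits.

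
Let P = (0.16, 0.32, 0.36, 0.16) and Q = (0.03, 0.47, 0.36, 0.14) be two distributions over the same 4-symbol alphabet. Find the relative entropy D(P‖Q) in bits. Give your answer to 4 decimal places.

0.2398 bits

D(P‖Q) = Σ p·log₂(p/q).
  0.16·log₂(0.16/0.03) = 0.38641
  0.32·log₂(0.32/0.47) = -0.17747
  0.36·log₂(0.36/0.36) = 0.00000
  0.16·log₂(0.16/0.14) = 0.03082
D(P‖Q) = 0.2398 bits.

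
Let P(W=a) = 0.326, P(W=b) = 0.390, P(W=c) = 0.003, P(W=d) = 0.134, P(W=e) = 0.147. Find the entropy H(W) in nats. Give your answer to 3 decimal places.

1.301 nats

H(W) = −Σ p·ln p.
  −(0.326)·ln(0.326) = 0.3654
  −(0.390)·ln(0.390) = 0.3672
  −(0.003)·ln(0.003) = 0.0174
  −(0.134)·ln(0.134) = 0.2693
  −(0.147)·ln(0.147) = 0.2818
Sum: 0.3654 + 0.3672 + 0.0174 + 0.2693 + 0.2818 = 1.301 nats.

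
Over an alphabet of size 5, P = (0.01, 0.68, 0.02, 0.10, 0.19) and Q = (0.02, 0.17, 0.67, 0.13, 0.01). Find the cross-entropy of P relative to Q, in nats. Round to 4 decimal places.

2.3311 nats

H(P,Q) = −Σ p·ln q.
  −0.01·ln(0.02) = 0.03912
  −0.68·ln(0.17) = 1.20493
  −0.02·ln(0.67) = 0.00801
  −0.10·ln(0.13) = 0.20402
  −0.19·ln(0.01) = 0.87498
H(P,Q) = 2.3311 nats.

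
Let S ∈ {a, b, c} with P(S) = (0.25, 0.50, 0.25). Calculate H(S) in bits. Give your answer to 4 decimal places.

H(S) = −Σ p·log₂ p.
  −(0.25)·log₂(0.25) = 0.50000
  −(0.50)·log₂(0.50) = 0.50000
  −(0.25)·log₂(0.25) = 0.50000
Sum: 0.50000 + 0.50000 + 0.50000 = 1.5000 bits.

1.5000 bits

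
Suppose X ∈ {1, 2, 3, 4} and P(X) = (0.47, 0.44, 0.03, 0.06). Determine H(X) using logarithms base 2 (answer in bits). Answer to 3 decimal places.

H(X) = −Σ p·log₂ p.
  −(0.47)·log₂(0.47) = 0.5120
  −(0.44)·log₂(0.44) = 0.5211
  −(0.03)·log₂(0.03) = 0.1518
  −(0.06)·log₂(0.06) = 0.2435
Sum: 0.5120 + 0.5211 + 0.1518 + 0.2435 = 1.428 bits.

1.428 bits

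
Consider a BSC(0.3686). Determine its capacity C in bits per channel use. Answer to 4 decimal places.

Binary symmetric channel: C = 1 − h₂(ε) where h₂ is the binary entropy function.
h₂(0.3686) = −0.3686·log₂0.3686 − 0.6314·log₂0.6314 = 0.9496.
C = 1 − 0.9496 = 0.0504 bits per channel use.

0.0504 bits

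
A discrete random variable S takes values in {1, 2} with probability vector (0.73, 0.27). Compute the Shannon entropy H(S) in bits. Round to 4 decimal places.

0.8415 bits

H(S) = −Σ p·log₂ p.
  −(0.73)·log₂(0.73) = 0.33144
  −(0.27)·log₂(0.27) = 0.51002
Sum: 0.33144 + 0.51002 = 0.8415 bits.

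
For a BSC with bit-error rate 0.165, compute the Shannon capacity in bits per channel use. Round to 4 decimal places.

Binary symmetric channel: C = 1 − h₂(ε) where h₂ is the binary entropy function.
h₂(0.165) = −0.165·log₂0.165 − 0.835·log₂0.835 = 0.6461.
C = 1 − 0.6461 = 0.3539 bits per channel use.

0.3539 bits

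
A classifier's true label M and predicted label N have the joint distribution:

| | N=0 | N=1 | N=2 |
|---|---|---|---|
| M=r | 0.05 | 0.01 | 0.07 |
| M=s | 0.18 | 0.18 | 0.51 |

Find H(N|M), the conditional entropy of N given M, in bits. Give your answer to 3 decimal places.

Chain rule: H(N|M) = H(M,N) − H(M).
Marginals: p(M) = (0.1300, 0.8700), p(N) = (0.2300, 0.1900, 0.5800).
H(M,N) = 1.9371 bits; H(M) = 0.5574 bits.
H(N|M) = 1.9371 − 0.5574 = 1.380 bits.

1.380 bits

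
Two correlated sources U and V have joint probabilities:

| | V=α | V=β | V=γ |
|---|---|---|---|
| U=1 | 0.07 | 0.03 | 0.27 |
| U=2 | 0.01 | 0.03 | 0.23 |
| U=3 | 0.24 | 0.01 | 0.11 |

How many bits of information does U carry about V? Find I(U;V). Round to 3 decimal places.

Marginals: p(U) = (0.3700, 0.2700, 0.3600), p(V) = (0.3200, 0.0700, 0.6100).
I(U;V) = Σ p(x,y)·log₂[p(x,y)/(p(x)p(y))].
  (1,α): 0.07·log₂(0.5912) = -0.0531
  (1,β): 0.03·log₂(1.1583) = 0.0064
  (1,γ): 0.27·log₂(1.1963) = 0.0698
  (2,α): 0.01·log₂(0.1157) = -0.0311
  (2,β): 0.03·log₂(1.5873) = 0.0200
  (2,γ): 0.23·log₂(1.3965) = 0.1108
  (3,α): 0.24·log₂(2.0833) = 0.2541
  (3,β): 0.01·log₂(0.3968) = -0.0133
  (3,γ): 0.11·log₂(0.5009) = -0.1097
Sum = 0.254 bits.

0.254 bits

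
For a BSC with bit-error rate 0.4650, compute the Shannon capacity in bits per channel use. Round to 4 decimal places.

Binary symmetric channel: C = 1 − h₂(ε) where h₂ is the binary entropy function.
h₂(0.4650) = −0.4650·log₂0.4650 − 0.5350·log₂0.5350 = 0.9965.
C = 1 − 0.9965 = 0.0035 bits per channel use.

0.0035 bits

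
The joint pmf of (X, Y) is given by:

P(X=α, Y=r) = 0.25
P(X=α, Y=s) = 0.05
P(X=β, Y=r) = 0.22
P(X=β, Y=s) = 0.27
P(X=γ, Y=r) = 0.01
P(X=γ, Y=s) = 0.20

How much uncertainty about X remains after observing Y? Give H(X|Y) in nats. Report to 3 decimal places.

0.859 nats

Marginals: p(X) = (0.3000, 0.4900, 0.2100), p(Y) = (0.4800, 0.5200).
H(X|Y) = Σ p(Y) · H(X|Y=·).
  Y=r: p=0.4800, H(X|Y=r) = 0.7780
  Y=s: p=0.5200, H(X|Y=s) = 0.9330
Weighted sum = 0.859 nats.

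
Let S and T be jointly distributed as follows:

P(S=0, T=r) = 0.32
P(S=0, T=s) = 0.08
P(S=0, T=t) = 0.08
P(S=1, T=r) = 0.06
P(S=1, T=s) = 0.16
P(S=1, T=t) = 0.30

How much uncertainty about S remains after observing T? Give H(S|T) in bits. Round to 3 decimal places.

0.742 bits

Chain rule: H(S|T) = H(S,T) − H(T).
Marginals: p(S) = (0.4800, 0.5200), p(T) = (0.3800, 0.2400, 0.3800).
H(S,T) = 2.2967 bits; H(T) = 1.5550 bits.
H(S|T) = 2.2967 − 1.5550 = 0.742 bits.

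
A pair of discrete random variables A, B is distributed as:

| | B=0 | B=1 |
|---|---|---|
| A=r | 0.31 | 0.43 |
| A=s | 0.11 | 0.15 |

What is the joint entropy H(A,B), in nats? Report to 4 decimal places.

H(A,B) = −Σ p(x,y)·ln p(x,y) over all 4 cells.
  cell (r,0): −0.31·ln0.31 = 0.36307
  cell (r,1): −0.43·ln0.43 = 0.36291
  cell (s,0): −0.11·ln0.11 = 0.24280
  cell (s,1): −0.15·ln0.15 = 0.28457
Sum = 1.2533 nats.

1.2533 nats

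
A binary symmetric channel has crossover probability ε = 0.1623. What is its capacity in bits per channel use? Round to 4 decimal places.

Binary symmetric channel: C = 1 − h₂(ε) where h₂ is the binary entropy function.
h₂(0.1623) = −0.1623·log₂0.1623 − 0.8377·log₂0.8377 = 0.6398.
C = 1 − 0.6398 = 0.3602 bits per channel use.

0.3602 bits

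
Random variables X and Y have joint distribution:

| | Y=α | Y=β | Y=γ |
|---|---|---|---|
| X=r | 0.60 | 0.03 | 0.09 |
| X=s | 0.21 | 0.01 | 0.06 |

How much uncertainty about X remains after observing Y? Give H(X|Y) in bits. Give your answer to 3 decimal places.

0.847 bits

Marginals: p(X) = (0.7200, 0.2800), p(Y) = (0.8100, 0.0400, 0.1500).
H(X|Y) = Σ p(Y) · H(X|Y=·).
  Y=α: p=0.8100, H(X|Y=α) = 0.8256
  Y=β: p=0.0400, H(X|Y=β) = 0.8113
  Y=γ: p=0.1500, H(X|Y=γ) = 0.9710
Weighted sum = 0.847 bits.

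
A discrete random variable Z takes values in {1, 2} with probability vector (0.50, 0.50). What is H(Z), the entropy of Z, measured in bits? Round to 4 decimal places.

H(Z) = −Σ p·log₂ p.
  −(0.50)·log₂(0.50) = 0.50000
  −(0.50)·log₂(0.50) = 0.50000
Sum: 0.50000 + 0.50000 = 1.0000 bits.

1.0000 bits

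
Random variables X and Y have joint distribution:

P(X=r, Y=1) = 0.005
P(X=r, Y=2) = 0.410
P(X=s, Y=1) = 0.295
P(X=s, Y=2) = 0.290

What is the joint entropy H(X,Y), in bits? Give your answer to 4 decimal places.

1.6031 bits

H(X,Y) = −Σ p(x,y)·log₂ p(x,y) over all 4 cells.
  cell (r,1): −0.005·log₂0.005 = 0.03822
  cell (r,2): −0.410·log₂0.410 = 0.52738
  cell (s,1): −0.295·log₂0.295 = 0.51956
  cell (s,2): −0.290·log₂0.290 = 0.51790
Sum = 1.6031 bits.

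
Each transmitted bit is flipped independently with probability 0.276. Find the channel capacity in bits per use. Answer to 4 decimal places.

Binary symmetric channel: C = 1 − h₂(ε) where h₂ is the binary entropy function.
h₂(0.276) = −0.276·log₂0.276 − 0.724·log₂0.724 = 0.8499.
C = 1 − 0.8499 = 0.1501 bits per channel use.

0.1501 bits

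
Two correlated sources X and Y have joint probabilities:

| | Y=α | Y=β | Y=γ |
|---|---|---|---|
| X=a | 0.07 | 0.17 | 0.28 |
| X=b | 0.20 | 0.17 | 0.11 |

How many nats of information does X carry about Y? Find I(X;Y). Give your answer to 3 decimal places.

0.070 nats

Marginals: p(X) = (0.5200, 0.4800), p(Y) = (0.2700, 0.3400, 0.3900).
I(X;Y) = H(X) + H(Y) − H(X,Y).
H(X) = 0.6923, H(Y) = 1.0875, H(X,Y) = 1.7097.
I(X;Y) = 0.6923 + 1.0875 − 1.7097 = 0.070 nats.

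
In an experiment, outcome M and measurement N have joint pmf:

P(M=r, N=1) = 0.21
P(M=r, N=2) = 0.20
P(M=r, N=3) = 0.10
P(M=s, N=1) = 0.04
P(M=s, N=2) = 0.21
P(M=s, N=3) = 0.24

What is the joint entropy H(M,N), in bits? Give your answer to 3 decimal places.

2.422 bits

H(M,N) = −Σ p(x,y)·log₂ p(x,y) over all 6 cells.
  cell (r,1): −0.21·log₂0.21 = 0.4728
  cell (r,2): −0.20·log₂0.20 = 0.4644
  cell (r,3): −0.10·log₂0.10 = 0.3322
  cell (s,1): −0.04·log₂0.04 = 0.1858
  cell (s,2): −0.21·log₂0.21 = 0.4728
  cell (s,3): −0.24·log₂0.24 = 0.4941
Sum = 2.422 bits.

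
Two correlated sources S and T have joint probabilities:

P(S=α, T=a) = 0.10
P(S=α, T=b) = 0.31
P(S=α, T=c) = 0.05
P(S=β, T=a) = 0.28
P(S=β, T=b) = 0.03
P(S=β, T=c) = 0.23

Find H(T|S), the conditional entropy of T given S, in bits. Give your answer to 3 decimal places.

Chain rule: H(T|S) = H(S,T) − H(S).
Marginals: p(S) = (0.4600, 0.5400), p(T) = (0.3800, 0.3400, 0.2800).
H(S,T) = 2.2257 bits; H(S) = 0.9954 bits.
H(T|S) = 2.2257 − 0.9954 = 1.230 bits.

1.230 bits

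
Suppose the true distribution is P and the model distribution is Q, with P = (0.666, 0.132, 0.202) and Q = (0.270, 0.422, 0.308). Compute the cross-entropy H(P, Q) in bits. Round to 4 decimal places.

1.7655 bits

H(P,Q) = −Σ p·log₂ q.
  −0.666·log₂(0.270) = 1.25805
  −0.132·log₂(0.422) = 0.16430
  −0.202·log₂(0.308) = 0.34320
H(P,Q) = 1.7655 bits.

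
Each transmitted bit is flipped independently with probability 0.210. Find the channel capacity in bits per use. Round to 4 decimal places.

0.2585 bits

Binary symmetric channel: C = 1 − h₂(ε) where h₂ is the binary entropy function.
h₂(0.210) = −0.210·log₂0.210 − 0.790·log₂0.790 = 0.7415.
C = 1 − 0.7415 = 0.2585 bits per channel use.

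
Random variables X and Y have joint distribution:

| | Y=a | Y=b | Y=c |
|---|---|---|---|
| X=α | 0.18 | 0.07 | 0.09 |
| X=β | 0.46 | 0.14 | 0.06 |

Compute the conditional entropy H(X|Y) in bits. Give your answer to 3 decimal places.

0.887 bits

Chain rule: H(X|Y) = H(X,Y) − H(Y).
Marginals: p(X) = (0.3400, 0.6600), p(Y) = (0.6400, 0.2100, 0.1500).
H(X,Y) = 2.1825 bits; H(Y) = 1.2954 bits.
H(X|Y) = 2.1825 − 1.2954 = 0.887 bits.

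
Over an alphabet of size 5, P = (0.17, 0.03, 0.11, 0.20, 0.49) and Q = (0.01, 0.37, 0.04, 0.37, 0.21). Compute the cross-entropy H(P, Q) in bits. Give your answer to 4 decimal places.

H(P,Q) = −Σ p·log₂ q.
  −0.17·log₂(0.01) = 1.12946
  −0.03·log₂(0.37) = 0.04303
  −0.11·log₂(0.04) = 0.51082
  −0.20·log₂(0.37) = 0.28688
  −0.49·log₂(0.21) = 1.10325
H(P,Q) = 3.0734 bits.

3.0734 bits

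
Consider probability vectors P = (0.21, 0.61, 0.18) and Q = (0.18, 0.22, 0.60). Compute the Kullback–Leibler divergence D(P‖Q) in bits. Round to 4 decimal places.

0.6315 bits

D(P‖Q) = Σ p·log₂(p/q).
  0.21·log₂(0.21/0.18) = 0.04670
  0.61·log₂(0.61/0.22) = 0.89750
  0.18·log₂(0.18/0.60) = -0.31265
D(P‖Q) = 0.6315 bits.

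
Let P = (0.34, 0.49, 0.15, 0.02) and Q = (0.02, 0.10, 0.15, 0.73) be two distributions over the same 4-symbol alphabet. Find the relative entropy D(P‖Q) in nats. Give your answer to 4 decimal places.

D(P‖Q) = Σ p·ln(p/q).
  0.34·ln(0.34/0.02) = 0.96329
  0.49·ln(0.49/0.10) = 0.77873
  0.15·ln(0.15/0.15) = 0.00000
  0.02·ln(0.02/0.73) = -0.07195
D(P‖Q) = 1.6701 nats.

1.6701 nats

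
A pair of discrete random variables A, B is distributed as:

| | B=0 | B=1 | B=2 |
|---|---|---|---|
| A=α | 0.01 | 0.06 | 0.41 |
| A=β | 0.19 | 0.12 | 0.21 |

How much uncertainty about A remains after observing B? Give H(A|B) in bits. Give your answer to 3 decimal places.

0.795 bits

Chain rule: H(A|B) = H(A,B) − H(B).
Marginals: p(A) = (0.4800, 0.5200), p(B) = (0.2000, 0.1800, 0.6200).
H(A,B) = 2.1325 bits; H(B) = 1.3373 bits.
H(A|B) = 2.1325 − 1.3373 = 0.795 bits.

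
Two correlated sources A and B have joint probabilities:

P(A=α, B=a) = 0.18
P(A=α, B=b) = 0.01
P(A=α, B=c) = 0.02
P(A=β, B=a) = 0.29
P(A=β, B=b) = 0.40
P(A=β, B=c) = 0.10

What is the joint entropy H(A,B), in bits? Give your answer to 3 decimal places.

2.003 bits

H(A,B) = −Σ p(x,y)·log₂ p(x,y) over all 6 cells.
  cell (α,a): −0.18·log₂0.18 = 0.4453
  cell (α,b): −0.01·log₂0.01 = 0.0664
  cell (α,c): −0.02·log₂0.02 = 0.1129
  cell (β,a): −0.29·log₂0.29 = 0.5179
  cell (β,b): −0.40·log₂0.40 = 0.5288
  cell (β,c): −0.10·log₂0.10 = 0.3322
Sum = 2.003 bits.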